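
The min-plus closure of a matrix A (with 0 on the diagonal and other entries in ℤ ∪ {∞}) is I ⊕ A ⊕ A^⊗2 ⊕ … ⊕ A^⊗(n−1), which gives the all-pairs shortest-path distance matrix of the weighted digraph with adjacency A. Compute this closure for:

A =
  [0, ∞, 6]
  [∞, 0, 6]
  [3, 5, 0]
Closure =
  [0, 11, 6]
  [9, 0, 6]
  [3, 5, 0]

This is the Floyd-Warshall all-pairs shortest-path computation. For each intermediate vertex k = 0, 1, …, 2, update dist[i][j] ← min(dist[i][j], dist[i][k] + dist[k][j]). The final matrix gives, for each (i, j), the minimum total weight of any directed path from i to j (possibly empty when i = j).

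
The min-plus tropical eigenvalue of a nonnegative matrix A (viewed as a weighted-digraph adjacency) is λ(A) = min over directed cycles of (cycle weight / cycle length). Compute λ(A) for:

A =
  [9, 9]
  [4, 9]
λ(A) = 13/2

Enumerate directed cycles and compute their means (weight / length). Sample:
  cycle 0 → 0: weight = 9, length = 1, mean = 9/1 ≈ 9.000
  cycle 1 → 1: weight = 9, length = 1, mean = 9/1 ≈ 9.000
  cycle 0 → 1 → 0: weight = 13, length = 2, mean = 13/2 ≈ 6.500
  cycle 1 → 0 → 1: weight = 13, length = 2, mean = 13/2 ≈ 6.500
Minimum mean = 6.500, attained e.g. along the cycle 0 → 1 → 0 with weight 13 and length 2. So λ(A) = 13/2 = 13/2.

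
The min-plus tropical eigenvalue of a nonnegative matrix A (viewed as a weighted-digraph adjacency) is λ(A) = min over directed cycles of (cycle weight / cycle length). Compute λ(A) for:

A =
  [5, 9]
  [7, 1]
λ(A) = 1

Enumerate directed cycles and compute their means (weight / length). Sample:
  cycle 0 → 0: weight = 5, length = 1, mean = 5/1 ≈ 5.000
  cycle 1 → 1: weight = 1, length = 1, mean = 1/1 ≈ 1.000
  cycle 0 → 1 → 0: weight = 16, length = 2, mean = 16/2 ≈ 8.000
  cycle 1 → 0 → 1: weight = 16, length = 2, mean = 16/2 ≈ 8.000
Minimum mean = 1.000, attained e.g. along the cycle 1 → 1 with weight 1 and length 1. So λ(A) = 1/1 = 1.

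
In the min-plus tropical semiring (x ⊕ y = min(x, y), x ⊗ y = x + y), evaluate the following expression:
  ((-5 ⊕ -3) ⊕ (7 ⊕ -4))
((-5 ⊕ -3) ⊕ (7 ⊕ -4)) = -5

Expand innermost to outermost. Recall ⊕ takes the minimum of its arguments and ⊗ takes their sum. Working out the expression ((-5 ⊕ -3) ⊕ (7 ⊕ -4)) gives -5.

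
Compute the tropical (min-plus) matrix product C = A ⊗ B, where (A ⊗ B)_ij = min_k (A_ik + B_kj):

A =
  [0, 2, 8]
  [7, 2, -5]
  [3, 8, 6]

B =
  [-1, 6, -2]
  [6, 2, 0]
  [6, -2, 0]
A ⊗ B =
  [-1, 4, -2]
  [1, -7, -5]
  [2, 4, 1]

Apply the min-plus product entry-by-entry:
  C[0][0] = min over k of (A[0][0] + B[0][0] = 0 + -1 = -1, A[0][1] + B[1][0] = 2 + 6 = 8, A[0][2] + B[2][0] = 8 + 6 = 14) = -1 (attained at k = 0)
  C[0][1] = min over k of (A[0][0] + B[0][1] = 0 + 6 = 6, A[0][1] + B[1][1] = 2 + 2 = 4, A[0][2] + B[2][1] = 8 + -2 = 6) = 4 (attained at k = 1)
  C[0][2] = min over k of (A[0][0] + B[0][2] = 0 + -2 = -2, A[0][1] + B[1][2] = 2 + 0 = 2, A[0][2] + B[2][2] = 8 + 0 = 8) = -2 (attained at k = 0)
  C[1][0] = min over k of (A[1][0] + B[0][0] = 7 + -1 = 6, A[1][1] + B[1][0] = 2 + 6 = 8, A[1][2] + B[2][0] = -5 + 6 = 1) = 1 (attained at k = 2)
  C[1][1] = min over k of (A[1][0] + B[0][1] = 7 + 6 = 13, A[1][1] + B[1][1] = 2 + 2 = 4, A[1][2] + B[2][1] = -5 + -2 = -7) = -7 (attained at k = 2)
  C[1][2] = min over k of (A[1][0] + B[0][2] = 7 + -2 = 5, A[1][1] + B[1][2] = 2 + 0 = 2, A[1][2] + B[2][2] = -5 + 0 = -5) = -5 (attained at k = 2)
  C[2][0] = min over k of (A[2][0] + B[0][0] = 3 + -1 = 2, A[2][1] + B[1][0] = 8 + 6 = 14, A[2][2] + B[2][0] = 6 + 6 = 12) = 2 (attained at k = 0)
  C[2][1] = min over k of (A[2][0] + B[0][1] = 3 + 6 = 9, A[2][1] + B[1][1] = 8 + 2 = 10, A[2][2] + B[2][1] = 6 + -2 = 4) = 4 (attained at k = 2)
  C[2][2] = min over k of (A[2][0] + B[0][2] = 3 + -2 = 1, A[2][1] + B[1][2] = 8 + 0 = 8, A[2][2] + B[2][2] = 6 + 0 = 6) = 1 (attained at k = 0)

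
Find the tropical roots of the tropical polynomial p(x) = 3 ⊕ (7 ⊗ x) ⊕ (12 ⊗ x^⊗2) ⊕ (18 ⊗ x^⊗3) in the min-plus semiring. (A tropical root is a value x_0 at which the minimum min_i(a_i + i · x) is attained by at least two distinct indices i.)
Roots: {-6, -5, -4}

Each tropical root is a break point of the lower envelope of the lines y = a_i + i · x (there are 4 lines, with slopes 0, 1, ..., 3). Only the lines that attain the minimum somewhere contribute to roots; other lines are dominated. Here the surviving (envelope) indices are i = 3, i = 2, i = 1, i = 0.
Intersections between consecutive envelope lines give the roots: for adjacent envelope indices i < j the intersection is x = (a_i − a_j) / (j − i). Reading off the sorted break points: {-6, -5, -4}.
Verification: at each break x_0, at least two indices attain the minimum of min_i(a_i + i · x_0).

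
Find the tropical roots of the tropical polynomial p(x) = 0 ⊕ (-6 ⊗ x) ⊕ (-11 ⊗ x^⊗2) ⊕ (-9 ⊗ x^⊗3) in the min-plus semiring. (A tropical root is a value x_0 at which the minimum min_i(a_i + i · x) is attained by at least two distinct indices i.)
Roots: {-2, 5, 6}

Each tropical root is a break point of the lower envelope of the lines y = a_i + i · x (there are 4 lines, with slopes 0, 1, ..., 3). Only the lines that attain the minimum somewhere contribute to roots; other lines are dominated. Here the surviving (envelope) indices are i = 3, i = 2, i = 1, i = 0.
Intersections between consecutive envelope lines give the roots: for adjacent envelope indices i < j the intersection is x = (a_i − a_j) / (j − i). Reading off the sorted break points: {-2, 5, 6}.
Verification: at each break x_0, at least two indices attain the minimum of min_i(a_i + i · x_0).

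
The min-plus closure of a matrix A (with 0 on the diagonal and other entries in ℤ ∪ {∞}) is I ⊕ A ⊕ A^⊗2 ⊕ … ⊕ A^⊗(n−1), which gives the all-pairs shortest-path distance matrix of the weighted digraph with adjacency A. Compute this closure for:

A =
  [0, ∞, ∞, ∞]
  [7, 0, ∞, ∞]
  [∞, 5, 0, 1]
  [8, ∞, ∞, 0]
Closure =
  [0, ∞, ∞, ∞]
  [7, 0, ∞, ∞]
  [9, 5, 0, 1]
  [8, ∞, ∞, 0]

This is the Floyd-Warshall all-pairs shortest-path computation. For each intermediate vertex k = 0, 1, …, 3, update dist[i][j] ← min(dist[i][j], dist[i][k] + dist[k][j]). The final matrix gives, for each (i, j), the minimum total weight of any directed path from i to j (possibly empty when i = j).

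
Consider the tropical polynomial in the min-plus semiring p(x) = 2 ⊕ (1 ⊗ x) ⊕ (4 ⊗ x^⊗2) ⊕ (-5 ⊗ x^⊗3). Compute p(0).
p(0) = -5

A tropical monomial a ⊗ x^⊗i evaluates to a + i · x. Evaluating each term at x = 0:
  Term 0 contributes 2 + 0 · 0 = 2
  Term 1 contributes 1 + 1 · 0 = 1
  Term 2 contributes 4 + 2 · 0 = 4
  Term 3 contributes -5 + 3 · 0 = -5
p(0) = ⊕ of these = min[2, 1, 4, -5] = -5.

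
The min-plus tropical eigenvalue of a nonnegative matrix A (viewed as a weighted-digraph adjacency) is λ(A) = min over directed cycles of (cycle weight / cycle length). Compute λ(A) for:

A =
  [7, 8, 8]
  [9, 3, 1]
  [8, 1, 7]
λ(A) = 1

Enumerate directed cycles and compute their means (weight / length). Sample:
  cycle 0 → 0: weight = 7, length = 1, mean = 7/1 ≈ 7.000
  cycle 1 → 1: weight = 3, length = 1, mean = 3/1 ≈ 3.000
  cycle 2 → 2: weight = 7, length = 1, mean = 7/1 ≈ 7.000
  cycle 0 → 1 → 0: weight = 17, length = 2, mean = 17/2 ≈ 8.500
  cycle 0 → 2 → 0: weight = 16, length = 2, mean = 16/2 ≈ 8.000
  cycle 1 → 0 → 1: weight = 17, length = 2, mean = 17/2 ≈ 8.500
Minimum mean = 1.000, attained e.g. along the cycle 1 → 2 → 1 with weight 2 and length 2. So λ(A) = 2/2 = 1.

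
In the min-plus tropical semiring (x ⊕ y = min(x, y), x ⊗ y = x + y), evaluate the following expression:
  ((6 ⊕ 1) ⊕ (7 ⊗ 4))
((6 ⊕ 1) ⊕ (7 ⊗ 4)) = 1

Expand innermost to outermost. Recall ⊕ takes the minimum of its arguments and ⊗ takes their sum. Working out the expression ((6 ⊕ 1) ⊕ (7 ⊗ 4)) gives 1.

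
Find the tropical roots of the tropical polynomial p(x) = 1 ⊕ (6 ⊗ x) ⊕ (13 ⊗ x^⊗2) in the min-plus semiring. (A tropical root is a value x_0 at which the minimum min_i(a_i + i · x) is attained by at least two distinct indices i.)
Roots: {-7, -5}

Each tropical root is a break point of the lower envelope of the lines y = a_i + i · x (there are 3 lines, with slopes 0, 1, ..., 2). Only the lines that attain the minimum somewhere contribute to roots; other lines are dominated. Here the surviving (envelope) indices are i = 2, i = 1, i = 0.
Intersections between consecutive envelope lines give the roots: for adjacent envelope indices i < j the intersection is x = (a_i − a_j) / (j − i). Reading off the sorted break points: {-7, -5}.
Verification: at each break x_0, at least two indices attain the minimum of min_i(a_i + i · x_0).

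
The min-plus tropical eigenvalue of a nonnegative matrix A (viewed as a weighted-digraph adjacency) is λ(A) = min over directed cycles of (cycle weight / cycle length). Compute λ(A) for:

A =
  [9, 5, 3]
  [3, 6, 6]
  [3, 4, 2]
λ(A) = 2

Enumerate directed cycles and compute their means (weight / length). Sample:
  cycle 0 → 0: weight = 9, length = 1, mean = 9/1 ≈ 9.000
  cycle 1 → 1: weight = 6, length = 1, mean = 6/1 ≈ 6.000
  cycle 2 → 2: weight = 2, length = 1, mean = 2/1 ≈ 2.000
  cycle 0 → 1 → 0: weight = 8, length = 2, mean = 8/2 ≈ 4.000
  cycle 0 → 2 → 0: weight = 6, length = 2, mean = 6/2 ≈ 3.000
  cycle 1 → 0 → 1: weight = 8, length = 2, mean = 8/2 ≈ 4.000
Minimum mean = 2.000, attained e.g. along the cycle 2 → 2 with weight 2 and length 1. So λ(A) = 2/1 = 2.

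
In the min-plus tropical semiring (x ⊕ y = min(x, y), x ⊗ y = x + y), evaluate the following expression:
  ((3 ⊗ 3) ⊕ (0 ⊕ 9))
((3 ⊗ 3) ⊕ (0 ⊕ 9)) = 0

Expand innermost to outermost. Recall ⊕ takes the minimum of its arguments and ⊗ takes their sum. Working out the expression ((3 ⊗ 3) ⊕ (0 ⊕ 9)) gives 0.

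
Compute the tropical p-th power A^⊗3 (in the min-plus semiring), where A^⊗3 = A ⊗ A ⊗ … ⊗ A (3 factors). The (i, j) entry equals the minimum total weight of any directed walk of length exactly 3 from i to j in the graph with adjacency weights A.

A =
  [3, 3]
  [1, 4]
A^⊗3 =
  [7, 7]
  [5, 7]

Each entry (A^⊗3)_ij equals the minimum over all length-3 walks i = v_0 → v_1 → … → v_3 = j of Σ_t A[v_t][v_{t+1}]. For example, for (i, j) = (0, 1) we minimise over 4 possible intermediate vertex sequences; the minimum is 7, attained along the walk 0 → 1 → 0 → 1.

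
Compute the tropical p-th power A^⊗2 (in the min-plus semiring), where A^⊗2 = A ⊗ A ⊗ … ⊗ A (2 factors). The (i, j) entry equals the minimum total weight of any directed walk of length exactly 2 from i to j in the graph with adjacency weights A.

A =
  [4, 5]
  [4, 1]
A^⊗2 =
  [8, 6]
  [5, 2]

Each entry (A^⊗2)_ij equals the minimum over all length-2 walks i = v_0 → v_1 → … → v_2 = j of Σ_t A[v_t][v_{t+1}]. For example, for (i, j) = (0, 1) we minimise over 2 possible intermediate vertex sequences; the minimum is 6, attained along the walk 0 → 1 → 1.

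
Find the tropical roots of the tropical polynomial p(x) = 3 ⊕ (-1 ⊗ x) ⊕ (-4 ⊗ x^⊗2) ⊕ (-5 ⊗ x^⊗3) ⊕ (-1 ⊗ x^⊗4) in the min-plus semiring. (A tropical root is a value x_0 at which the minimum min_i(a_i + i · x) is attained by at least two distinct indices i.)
Roots: {-4, 1, 3, 4}

Each tropical root is a break point of the lower envelope of the lines y = a_i + i · x (there are 5 lines, with slopes 0, 1, ..., 4). Only the lines that attain the minimum somewhere contribute to roots; other lines are dominated. Here the surviving (envelope) indices are i = 4, i = 3, i = 2, i = 1, i = 0.
Intersections between consecutive envelope lines give the roots: for adjacent envelope indices i < j the intersection is x = (a_i − a_j) / (j − i). Reading off the sorted break points: {-4, 1, 3, 4}.
Verification: at each break x_0, at least two indices attain the minimum of min_i(a_i + i · x_0).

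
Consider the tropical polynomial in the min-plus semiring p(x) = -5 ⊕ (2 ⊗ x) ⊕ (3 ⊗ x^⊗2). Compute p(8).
p(8) = -5

A tropical monomial a ⊗ x^⊗i evaluates to a + i · x. Evaluating each term at x = 8:
  Term 0 contributes -5 + 0 · 8 = -5
  Term 1 contributes 2 + 1 · 8 = 10
  Term 2 contributes 3 + 2 · 8 = 19
p(8) = ⊕ of these = min[-5, 10, 19] = -5.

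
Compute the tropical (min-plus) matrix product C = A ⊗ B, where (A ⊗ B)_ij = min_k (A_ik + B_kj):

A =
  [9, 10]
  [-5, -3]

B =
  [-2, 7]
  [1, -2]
A ⊗ B =
  [7, 8]
  [-7, -5]

Apply the min-plus product entry-by-entry:
  C[0][0] = min over k of (A[0][0] + B[0][0] = 9 + -2 = 7, A[0][1] + B[1][0] = 10 + 1 = 11) = 7 (attained at k = 0)
  C[0][1] = min over k of (A[0][0] + B[0][1] = 9 + 7 = 16, A[0][1] + B[1][1] = 10 + -2 = 8) = 8 (attained at k = 1)
  C[1][0] = min over k of (A[1][0] + B[0][0] = -5 + -2 = -7, A[1][1] + B[1][0] = -3 + 1 = -2) = -7 (attained at k = 0)
  C[1][1] = min over k of (A[1][0] + B[0][1] = -5 + 7 = 2, A[1][1] + B[1][1] = -3 + -2 = -5) = -5 (attained at k = 1)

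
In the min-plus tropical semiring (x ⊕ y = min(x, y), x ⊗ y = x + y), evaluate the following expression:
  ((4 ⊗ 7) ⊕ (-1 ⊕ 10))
((4 ⊗ 7) ⊕ (-1 ⊕ 10)) = -1

Expand innermost to outermost. Recall ⊕ takes the minimum of its arguments and ⊗ takes their sum. Working out the expression ((4 ⊗ 7) ⊕ (-1 ⊕ 10)) gives -1.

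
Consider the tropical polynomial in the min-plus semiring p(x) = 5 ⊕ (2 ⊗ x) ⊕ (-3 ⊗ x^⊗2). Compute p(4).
p(4) = 5

A tropical monomial a ⊗ x^⊗i evaluates to a + i · x. Evaluating each term at x = 4:
  Term 0 contributes 5 + 0 · 4 = 5
  Term 1 contributes 2 + 1 · 4 = 6
  Term 2 contributes -3 + 2 · 4 = 5
p(4) = ⊕ of these = min[5, 6, 5] = 5.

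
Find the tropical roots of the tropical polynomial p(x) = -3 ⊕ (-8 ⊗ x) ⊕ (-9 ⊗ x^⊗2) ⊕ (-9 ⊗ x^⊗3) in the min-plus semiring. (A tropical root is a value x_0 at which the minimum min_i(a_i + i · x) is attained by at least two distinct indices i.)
Roots: {0, 1, 5}

Each tropical root is a break point of the lower envelope of the lines y = a_i + i · x (there are 4 lines, with slopes 0, 1, ..., 3). Only the lines that attain the minimum somewhere contribute to roots; other lines are dominated. Here the surviving (envelope) indices are i = 3, i = 2, i = 1, i = 0.
Intersections between consecutive envelope lines give the roots: for adjacent envelope indices i < j the intersection is x = (a_i − a_j) / (j − i). Reading off the sorted break points: {0, 1, 5}.
Verification: at each break x_0, at least two indices attain the minimum of min_i(a_i + i · x_0).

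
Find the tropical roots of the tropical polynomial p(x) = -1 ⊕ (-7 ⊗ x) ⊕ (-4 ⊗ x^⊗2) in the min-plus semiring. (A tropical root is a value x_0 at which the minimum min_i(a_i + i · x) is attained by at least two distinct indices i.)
Roots: {-3, 6}

Each tropical root is a break point of the lower envelope of the lines y = a_i + i · x (there are 3 lines, with slopes 0, 1, ..., 2). Only the lines that attain the minimum somewhere contribute to roots; other lines are dominated. Here the surviving (envelope) indices are i = 2, i = 1, i = 0.
Intersections between consecutive envelope lines give the roots: for adjacent envelope indices i < j the intersection is x = (a_i − a_j) / (j − i). Reading off the sorted break points: {-3, 6}.
Verification: at each break x_0, at least two indices attain the minimum of min_i(a_i + i · x_0).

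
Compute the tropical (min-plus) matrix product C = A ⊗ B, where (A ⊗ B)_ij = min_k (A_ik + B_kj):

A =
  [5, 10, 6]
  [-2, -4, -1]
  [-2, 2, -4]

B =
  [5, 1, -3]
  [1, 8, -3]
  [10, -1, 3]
A ⊗ B =
  [10, 5, 2]
  [-3, -2, -7]
  [3, -5, -5]

Apply the min-plus product entry-by-entry:
  C[0][0] = min over k of (A[0][0] + B[0][0] = 5 + 5 = 10, A[0][1] + B[1][0] = 10 + 1 = 11, A[0][2] + B[2][0] = 6 + 10 = 16) = 10 (attained at k = 0)
  C[0][1] = min over k of (A[0][0] + B[0][1] = 5 + 1 = 6, A[0][1] + B[1][1] = 10 + 8 = 18, A[0][2] + B[2][1] = 6 + -1 = 5) = 5 (attained at k = 2)
  C[0][2] = min over k of (A[0][0] + B[0][2] = 5 + -3 = 2, A[0][1] + B[1][2] = 10 + -3 = 7, A[0][2] + B[2][2] = 6 + 3 = 9) = 2 (attained at k = 0)
  C[1][0] = min over k of (A[1][0] + B[0][0] = -2 + 5 = 3, A[1][1] + B[1][0] = -4 + 1 = -3, A[1][2] + B[2][0] = -1 + 10 = 9) = -3 (attained at k = 1)
  C[1][1] = min over k of (A[1][0] + B[0][1] = -2 + 1 = -1, A[1][1] + B[1][1] = -4 + 8 = 4, A[1][2] + B[2][1] = -1 + -1 = -2) = -2 (attained at k = 2)
  C[1][2] = min over k of (A[1][0] + B[0][2] = -2 + -3 = -5, A[1][1] + B[1][2] = -4 + -3 = -7, A[1][2] + B[2][2] = -1 + 3 = 2) = -7 (attained at k = 1)
  C[2][0] = min over k of (A[2][0] + B[0][0] = -2 + 5 = 3, A[2][1] + B[1][0] = 2 + 1 = 3, A[2][2] + B[2][0] = -4 + 10 = 6) = 3 (attained at k = 0)
  C[2][1] = min over k of (A[2][0] + B[0][1] = -2 + 1 = -1, A[2][1] + B[1][1] = 2 + 8 = 10, A[2][2] + B[2][1] = -4 + -1 = -5) = -5 (attained at k = 2)
  C[2][2] = min over k of (A[2][0] + B[0][2] = -2 + -3 = -5, A[2][1] + B[1][2] = 2 + -3 = -1, A[2][2] + B[2][2] = -4 + 3 = -1) = -5 (attained at k = 0)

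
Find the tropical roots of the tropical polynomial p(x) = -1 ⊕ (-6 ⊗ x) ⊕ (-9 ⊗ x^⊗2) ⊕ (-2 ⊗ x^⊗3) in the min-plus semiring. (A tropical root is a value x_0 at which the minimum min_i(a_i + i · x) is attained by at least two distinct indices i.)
Roots: {-7, 3, 5}

Each tropical root is a break point of the lower envelope of the lines y = a_i + i · x (there are 4 lines, with slopes 0, 1, ..., 3). Only the lines that attain the minimum somewhere contribute to roots; other lines are dominated. Here the surviving (envelope) indices are i = 3, i = 2, i = 1, i = 0.
Intersections between consecutive envelope lines give the roots: for adjacent envelope indices i < j the intersection is x = (a_i − a_j) / (j − i). Reading off the sorted break points: {-7, 3, 5}.
Verification: at each break x_0, at least two indices attain the minimum of min_i(a_i + i · x_0).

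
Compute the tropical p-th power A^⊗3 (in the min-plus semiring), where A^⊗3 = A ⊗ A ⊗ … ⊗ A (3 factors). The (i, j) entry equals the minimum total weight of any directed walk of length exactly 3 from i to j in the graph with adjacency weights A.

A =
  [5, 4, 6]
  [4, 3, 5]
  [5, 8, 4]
A^⊗3 =
  [11, 10, 12]
  [10, 9, 11]
  [13, 12, 12]

Each entry (A^⊗3)_ij equals the minimum over all length-3 walks i = v_0 → v_1 → … → v_3 = j of Σ_t A[v_t][v_{t+1}]. For example, for (i, j) = (0, 2) we minimise over 9 possible intermediate vertex sequences; the minimum is 12, attained along the walk 0 → 1 → 1 → 2.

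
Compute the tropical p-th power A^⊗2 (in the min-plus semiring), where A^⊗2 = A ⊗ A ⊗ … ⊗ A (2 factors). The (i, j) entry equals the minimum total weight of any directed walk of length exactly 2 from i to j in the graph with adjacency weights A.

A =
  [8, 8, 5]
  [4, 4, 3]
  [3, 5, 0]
A^⊗2 =
  [8, 10, 5]
  [6, 8, 3]
  [3, 5, 0]

Each entry (A^⊗2)_ij equals the minimum over all length-2 walks i = v_0 → v_1 → … → v_2 = j of Σ_t A[v_t][v_{t+1}]. For example, for (i, j) = (0, 2) we minimise over 3 possible intermediate vertex sequences; the minimum is 5, attained along the walk 0 → 2 → 2.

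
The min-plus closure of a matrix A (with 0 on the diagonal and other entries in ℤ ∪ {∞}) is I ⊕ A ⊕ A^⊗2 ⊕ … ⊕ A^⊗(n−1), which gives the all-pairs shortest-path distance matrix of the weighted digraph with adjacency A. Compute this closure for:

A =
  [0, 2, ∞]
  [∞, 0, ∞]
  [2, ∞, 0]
Closure =
  [0, 2, ∞]
  [∞, 0, ∞]
  [2, 4, 0]

This is the Floyd-Warshall all-pairs shortest-path computation. For each intermediate vertex k = 0, 1, …, 2, update dist[i][j] ← min(dist[i][j], dist[i][k] + dist[k][j]). The final matrix gives, for each (i, j), the minimum total weight of any directed path from i to j (possibly empty when i = j).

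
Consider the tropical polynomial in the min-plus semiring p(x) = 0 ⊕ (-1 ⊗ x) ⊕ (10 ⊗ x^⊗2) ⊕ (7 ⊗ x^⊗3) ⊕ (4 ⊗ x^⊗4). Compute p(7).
p(7) = 0

A tropical monomial a ⊗ x^⊗i evaluates to a + i · x. Evaluating each term at x = 7:
  Term 0 contributes 0 + 0 · 7 = 0
  Term 1 contributes -1 + 1 · 7 = 6
  Term 2 contributes 10 + 2 · 7 = 24
  Term 3 contributes 7 + 3 · 7 = 28
  Term 4 contributes 4 + 4 · 7 = 32
p(7) = ⊕ of these = min[0, 6, 24, 28, 32] = 0.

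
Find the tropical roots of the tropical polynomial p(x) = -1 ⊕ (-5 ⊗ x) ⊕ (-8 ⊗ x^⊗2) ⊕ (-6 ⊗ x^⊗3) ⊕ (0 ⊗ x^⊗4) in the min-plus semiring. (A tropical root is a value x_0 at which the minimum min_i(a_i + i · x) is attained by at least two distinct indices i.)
Roots: {-6, -2, 3, 4}

Each tropical root is a break point of the lower envelope of the lines y = a_i + i · x (there are 5 lines, with slopes 0, 1, ..., 4). Only the lines that attain the minimum somewhere contribute to roots; other lines are dominated. Here the surviving (envelope) indices are i = 4, i = 3, i = 2, i = 1, i = 0.
Intersections between consecutive envelope lines give the roots: for adjacent envelope indices i < j the intersection is x = (a_i − a_j) / (j − i). Reading off the sorted break points: {-6, -2, 3, 4}.
Verification: at each break x_0, at least two indices attain the minimum of min_i(a_i + i · x_0).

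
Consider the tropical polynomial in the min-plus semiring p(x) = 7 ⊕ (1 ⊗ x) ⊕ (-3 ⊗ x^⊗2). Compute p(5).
p(5) = 6

A tropical monomial a ⊗ x^⊗i evaluates to a + i · x. Evaluating each term at x = 5:
  Term 0 contributes 7 + 0 · 5 = 7
  Term 1 contributes 1 + 1 · 5 = 6
  Term 2 contributes -3 + 2 · 5 = 7
p(5) = ⊕ of these = min[7, 6, 7] = 6.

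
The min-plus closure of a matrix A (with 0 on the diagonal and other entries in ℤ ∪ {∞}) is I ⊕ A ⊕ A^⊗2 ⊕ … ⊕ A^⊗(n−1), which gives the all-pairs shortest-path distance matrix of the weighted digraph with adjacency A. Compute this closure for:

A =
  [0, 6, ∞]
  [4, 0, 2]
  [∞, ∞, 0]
Closure =
  [0, 6, 8]
  [4, 0, 2]
  [∞, ∞, 0]

This is the Floyd-Warshall all-pairs shortest-path computation. For each intermediate vertex k = 0, 1, …, 2, update dist[i][j] ← min(dist[i][j], dist[i][k] + dist[k][j]). The final matrix gives, for each (i, j), the minimum total weight of any directed path from i to j (possibly empty when i = j).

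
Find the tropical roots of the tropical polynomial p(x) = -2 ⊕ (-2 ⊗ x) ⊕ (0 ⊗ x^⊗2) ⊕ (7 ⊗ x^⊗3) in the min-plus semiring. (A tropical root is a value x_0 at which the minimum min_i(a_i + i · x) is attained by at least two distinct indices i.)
Roots: {-7, -2, 0}

Each tropical root is a break point of the lower envelope of the lines y = a_i + i · x (there are 4 lines, with slopes 0, 1, ..., 3). Only the lines that attain the minimum somewhere contribute to roots; other lines are dominated. Here the surviving (envelope) indices are i = 3, i = 2, i = 1, i = 0.
Intersections between consecutive envelope lines give the roots: for adjacent envelope indices i < j the intersection is x = (a_i − a_j) / (j − i). Reading off the sorted break points: {-7, -2, 0}.
Verification: at each break x_0, at least two indices attain the minimum of min_i(a_i + i · x_0).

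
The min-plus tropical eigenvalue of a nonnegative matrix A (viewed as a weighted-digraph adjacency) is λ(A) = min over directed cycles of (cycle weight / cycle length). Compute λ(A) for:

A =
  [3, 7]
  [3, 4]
λ(A) = 3

Enumerate directed cycles and compute their means (weight / length). Sample:
  cycle 0 → 0: weight = 3, length = 1, mean = 3/1 ≈ 3.000
  cycle 1 → 1: weight = 4, length = 1, mean = 4/1 ≈ 4.000
  cycle 0 → 1 → 0: weight = 10, length = 2, mean = 10/2 ≈ 5.000
  cycle 1 → 0 → 1: weight = 10, length = 2, mean = 10/2 ≈ 5.000
Minimum mean = 3.000, attained e.g. along the cycle 0 → 0 with weight 3 and length 1. So λ(A) = 3/1 = 3.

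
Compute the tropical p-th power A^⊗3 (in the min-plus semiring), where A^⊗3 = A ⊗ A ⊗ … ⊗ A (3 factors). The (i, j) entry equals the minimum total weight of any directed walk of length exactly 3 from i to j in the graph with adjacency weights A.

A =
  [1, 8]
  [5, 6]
A^⊗3 =
  [3, 10]
  [7, 14]

Each entry (A^⊗3)_ij equals the minimum over all length-3 walks i = v_0 → v_1 → … → v_3 = j of Σ_t A[v_t][v_{t+1}]. For example, for (i, j) = (0, 1) we minimise over 4 possible intermediate vertex sequences; the minimum is 10, attained along the walk 0 → 0 → 0 → 1.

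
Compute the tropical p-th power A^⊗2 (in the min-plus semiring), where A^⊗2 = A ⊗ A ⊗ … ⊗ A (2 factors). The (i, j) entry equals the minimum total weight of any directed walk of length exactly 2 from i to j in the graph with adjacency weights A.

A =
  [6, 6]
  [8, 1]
A^⊗2 =
  [12, 7]
  [9, 2]

Each entry (A^⊗2)_ij equals the minimum over all length-2 walks i = v_0 → v_1 → … → v_2 = j of Σ_t A[v_t][v_{t+1}]. For example, for (i, j) = (0, 1) we minimise over 2 possible intermediate vertex sequences; the minimum is 7, attained along the walk 0 → 1 → 1.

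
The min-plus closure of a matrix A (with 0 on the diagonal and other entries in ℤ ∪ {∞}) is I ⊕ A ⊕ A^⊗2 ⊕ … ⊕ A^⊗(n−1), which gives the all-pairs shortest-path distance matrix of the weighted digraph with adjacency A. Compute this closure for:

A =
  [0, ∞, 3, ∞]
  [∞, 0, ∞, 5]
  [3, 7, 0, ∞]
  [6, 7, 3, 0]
Closure =
  [0, 10, 3, 15]
  [11, 0, 8, 5]
  [3, 7, 0, 12]
  [6, 7, 3, 0]

This is the Floyd-Warshall all-pairs shortest-path computation. For each intermediate vertex k = 0, 1, …, 3, update dist[i][j] ← min(dist[i][j], dist[i][k] + dist[k][j]). The final matrix gives, for each (i, j), the minimum total weight of any directed path from i to j (possibly empty when i = j).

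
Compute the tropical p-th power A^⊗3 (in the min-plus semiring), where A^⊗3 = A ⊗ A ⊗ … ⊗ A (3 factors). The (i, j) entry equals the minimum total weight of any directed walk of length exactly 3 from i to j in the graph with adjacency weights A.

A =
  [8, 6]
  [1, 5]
A^⊗3 =
  [12, 13]
  [8, 12]

Each entry (A^⊗3)_ij equals the minimum over all length-3 walks i = v_0 → v_1 → … → v_3 = j of Σ_t A[v_t][v_{t+1}]. For example, for (i, j) = (0, 1) we minimise over 4 possible intermediate vertex sequences; the minimum is 13, attained along the walk 0 → 1 → 0 → 1.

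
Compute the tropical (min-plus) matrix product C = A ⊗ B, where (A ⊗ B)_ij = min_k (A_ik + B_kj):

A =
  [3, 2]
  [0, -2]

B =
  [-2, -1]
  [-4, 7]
A ⊗ B =
  [-2, 2]
  [-6, -1]

Apply the min-plus product entry-by-entry:
  C[0][0] = min over k of (A[0][0] + B[0][0] = 3 + -2 = 1, A[0][1] + B[1][0] = 2 + -4 = -2) = -2 (attained at k = 1)
  C[0][1] = min over k of (A[0][0] + B[0][1] = 3 + -1 = 2, A[0][1] + B[1][1] = 2 + 7 = 9) = 2 (attained at k = 0)
  C[1][0] = min over k of (A[1][0] + B[0][0] = 0 + -2 = -2, A[1][1] + B[1][0] = -2 + -4 = -6) = -6 (attained at k = 1)
  C[1][1] = min over k of (A[1][0] + B[0][1] = 0 + -1 = -1, A[1][1] + B[1][1] = -2 + 7 = 5) = -1 (attained at k = 0)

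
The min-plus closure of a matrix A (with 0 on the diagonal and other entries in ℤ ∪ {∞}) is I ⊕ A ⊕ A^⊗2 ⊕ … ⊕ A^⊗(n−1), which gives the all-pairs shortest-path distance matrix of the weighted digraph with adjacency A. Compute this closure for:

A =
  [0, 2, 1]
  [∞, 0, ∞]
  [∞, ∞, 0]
Closure =
  [0, 2, 1]
  [∞, 0, ∞]
  [∞, ∞, 0]

This is the Floyd-Warshall all-pairs shortest-path computation. For each intermediate vertex k = 0, 1, …, 2, update dist[i][j] ← min(dist[i][j], dist[i][k] + dist[k][j]). The final matrix gives, for each (i, j), the minimum total weight of any directed path from i to j (possibly empty when i = j).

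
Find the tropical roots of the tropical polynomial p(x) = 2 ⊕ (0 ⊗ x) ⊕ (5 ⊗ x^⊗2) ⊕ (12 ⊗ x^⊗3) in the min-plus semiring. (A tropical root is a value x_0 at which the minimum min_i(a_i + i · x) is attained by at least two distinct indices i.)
Roots: {-7, -5, 2}

Each tropical root is a break point of the lower envelope of the lines y = a_i + i · x (there are 4 lines, with slopes 0, 1, ..., 3). Only the lines that attain the minimum somewhere contribute to roots; other lines are dominated. Here the surviving (envelope) indices are i = 3, i = 2, i = 1, i = 0.
Intersections between consecutive envelope lines give the roots: for adjacent envelope indices i < j the intersection is x = (a_i − a_j) / (j − i). Reading off the sorted break points: {-7, -5, 2}.
Verification: at each break x_0, at least two indices attain the minimum of min_i(a_i + i · x_0).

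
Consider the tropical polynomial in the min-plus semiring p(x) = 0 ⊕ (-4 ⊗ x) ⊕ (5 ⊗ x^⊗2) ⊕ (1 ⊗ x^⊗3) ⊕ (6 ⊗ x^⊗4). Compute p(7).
p(7) = 0

A tropical monomial a ⊗ x^⊗i evaluates to a + i · x. Evaluating each term at x = 7:
  Term 0 contributes 0 + 0 · 7 = 0
  Term 1 contributes -4 + 1 · 7 = 3
  Term 2 contributes 5 + 2 · 7 = 19
  Term 3 contributes 1 + 3 · 7 = 22
  Term 4 contributes 6 + 4 · 7 = 34
p(7) = ⊕ of these = min[0, 3, 19, 22, 34] = 0.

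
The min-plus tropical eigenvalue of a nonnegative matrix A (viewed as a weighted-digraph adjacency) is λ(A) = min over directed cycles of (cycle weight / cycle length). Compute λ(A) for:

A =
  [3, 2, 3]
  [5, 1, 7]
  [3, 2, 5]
λ(A) = 1

Enumerate directed cycles and compute their means (weight / length). Sample:
  cycle 0 → 0: weight = 3, length = 1, mean = 3/1 ≈ 3.000
  cycle 1 → 1: weight = 1, length = 1, mean = 1/1 ≈ 1.000
  cycle 2 → 2: weight = 5, length = 1, mean = 5/1 ≈ 5.000
  cycle 0 → 1 → 0: weight = 7, length = 2, mean = 7/2 ≈ 3.500
  cycle 0 → 2 → 0: weight = 6, length = 2, mean = 6/2 ≈ 3.000
  cycle 1 → 0 → 1: weight = 7, length = 2, mean = 7/2 ≈ 3.500
Minimum mean = 1.000, attained e.g. along the cycle 1 → 1 with weight 1 and length 1. So λ(A) = 1/1 = 1.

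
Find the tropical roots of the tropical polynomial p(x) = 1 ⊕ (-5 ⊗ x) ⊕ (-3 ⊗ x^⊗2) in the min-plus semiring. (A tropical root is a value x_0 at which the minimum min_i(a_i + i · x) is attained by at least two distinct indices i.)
Roots: {-2, 6}

Each tropical root is a break point of the lower envelope of the lines y = a_i + i · x (there are 3 lines, with slopes 0, 1, ..., 2). Only the lines that attain the minimum somewhere contribute to roots; other lines are dominated. Here the surviving (envelope) indices are i = 2, i = 1, i = 0.
Intersections between consecutive envelope lines give the roots: for adjacent envelope indices i < j the intersection is x = (a_i − a_j) / (j − i). Reading off the sorted break points: {-2, 6}.
Verification: at each break x_0, at least two indices attain the minimum of min_i(a_i + i · x_0).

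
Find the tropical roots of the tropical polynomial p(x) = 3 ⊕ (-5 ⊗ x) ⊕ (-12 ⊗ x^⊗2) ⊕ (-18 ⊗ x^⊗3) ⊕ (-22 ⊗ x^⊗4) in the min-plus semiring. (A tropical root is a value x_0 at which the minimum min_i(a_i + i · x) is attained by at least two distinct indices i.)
Roots: {4, 6, 7, 8}

Each tropical root is a break point of the lower envelope of the lines y = a_i + i · x (there are 5 lines, with slopes 0, 1, ..., 4). Only the lines that attain the minimum somewhere contribute to roots; other lines are dominated. Here the surviving (envelope) indices are i = 4, i = 3, i = 2, i = 1, i = 0.
Intersections between consecutive envelope lines give the roots: for adjacent envelope indices i < j the intersection is x = (a_i − a_j) / (j − i). Reading off the sorted break points: {4, 6, 7, 8}.
Verification: at each break x_0, at least two indices attain the minimum of min_i(a_i + i · x_0).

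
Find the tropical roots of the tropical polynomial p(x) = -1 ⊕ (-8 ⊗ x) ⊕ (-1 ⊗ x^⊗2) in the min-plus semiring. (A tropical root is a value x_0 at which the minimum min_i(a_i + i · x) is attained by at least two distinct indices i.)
Roots: {-7, 7}

Each tropical root is a break point of the lower envelope of the lines y = a_i + i · x (there are 3 lines, with slopes 0, 1, ..., 2). Only the lines that attain the minimum somewhere contribute to roots; other lines are dominated. Here the surviving (envelope) indices are i = 2, i = 1, i = 0.
Intersections between consecutive envelope lines give the roots: for adjacent envelope indices i < j the intersection is x = (a_i − a_j) / (j − i). Reading off the sorted break points: {-7, 7}.
Verification: at each break x_0, at least two indices attain the minimum of min_i(a_i + i · x_0).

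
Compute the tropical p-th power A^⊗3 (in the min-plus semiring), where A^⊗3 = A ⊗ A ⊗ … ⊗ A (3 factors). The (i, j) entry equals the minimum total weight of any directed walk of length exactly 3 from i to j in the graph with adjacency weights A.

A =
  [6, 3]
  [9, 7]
A^⊗3 =
  [18, 15]
  [21, 18]

Each entry (A^⊗3)_ij equals the minimum over all length-3 walks i = v_0 → v_1 → … → v_3 = j of Σ_t A[v_t][v_{t+1}]. For example, for (i, j) = (0, 1) we minimise over 4 possible intermediate vertex sequences; the minimum is 15, attained along the walk 0 → 0 → 0 → 1.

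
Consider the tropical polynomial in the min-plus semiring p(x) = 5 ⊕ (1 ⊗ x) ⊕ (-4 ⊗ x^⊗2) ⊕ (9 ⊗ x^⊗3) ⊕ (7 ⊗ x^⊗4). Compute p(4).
p(4) = 4

A tropical monomial a ⊗ x^⊗i evaluates to a + i · x. Evaluating each term at x = 4:
  Term 0 contributes 5 + 0 · 4 = 5
  Term 1 contributes 1 + 1 · 4 = 5
  Term 2 contributes -4 + 2 · 4 = 4
  Term 3 contributes 9 + 3 · 4 = 21
  Term 4 contributes 7 + 4 · 4 = 23
p(4) = ⊕ of these = min[5, 5, 4, 21, 23] = 4.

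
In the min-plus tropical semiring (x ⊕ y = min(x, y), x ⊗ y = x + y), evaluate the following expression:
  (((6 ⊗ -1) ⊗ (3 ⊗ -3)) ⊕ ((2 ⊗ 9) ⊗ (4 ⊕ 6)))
(((6 ⊗ -1) ⊗ (3 ⊗ -3)) ⊕ ((2 ⊗ 9) ⊗ (4 ⊕ 6))) = 5

Expand innermost to outermost. Recall ⊕ takes the minimum of its arguments and ⊗ takes their sum. Working out the expression (((6 ⊗ -1) ⊗ (3 ⊗ -3)) ⊕ ((2 ⊗ 9) ⊗ (4 ⊕ 6))) gives 5.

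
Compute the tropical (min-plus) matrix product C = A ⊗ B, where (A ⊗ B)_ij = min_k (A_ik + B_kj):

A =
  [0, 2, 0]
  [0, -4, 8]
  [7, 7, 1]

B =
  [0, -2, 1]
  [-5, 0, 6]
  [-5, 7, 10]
A ⊗ B =
  [-5, -2, 1]
  [-9, -4, 1]
  [-4, 5, 8]

Apply the min-plus product entry-by-entry:
  C[0][0] = min over k of (A[0][0] + B[0][0] = 0 + 0 = 0, A[0][1] + B[1][0] = 2 + -5 = -3, A[0][2] + B[2][0] = 0 + -5 = -5) = -5 (attained at k = 2)
  C[0][1] = min over k of (A[0][0] + B[0][1] = 0 + -2 = -2, A[0][1] + B[1][1] = 2 + 0 = 2, A[0][2] + B[2][1] = 0 + 7 = 7) = -2 (attained at k = 0)
  C[0][2] = min over k of (A[0][0] + B[0][2] = 0 + 1 = 1, A[0][1] + B[1][2] = 2 + 6 = 8, A[0][2] + B[2][2] = 0 + 10 = 10) = 1 (attained at k = 0)
  C[1][0] = min over k of (A[1][0] + B[0][0] = 0 + 0 = 0, A[1][1] + B[1][0] = -4 + -5 = -9, A[1][2] + B[2][0] = 8 + -5 = 3) = -9 (attained at k = 1)
  C[1][1] = min over k of (A[1][0] + B[0][1] = 0 + -2 = -2, A[1][1] + B[1][1] = -4 + 0 = -4, A[1][2] + B[2][1] = 8 + 7 = 15) = -4 (attained at k = 1)
  C[1][2] = min over k of (A[1][0] + B[0][2] = 0 + 1 = 1, A[1][1] + B[1][2] = -4 + 6 = 2, A[1][2] + B[2][2] = 8 + 10 = 18) = 1 (attained at k = 0)
  C[2][0] = min over k of (A[2][0] + B[0][0] = 7 + 0 = 7, A[2][1] + B[1][0] = 7 + -5 = 2, A[2][2] + B[2][0] = 1 + -5 = -4) = -4 (attained at k = 2)
  C[2][1] = min over k of (A[2][0] + B[0][1] = 7 + -2 = 5, A[2][1] + B[1][1] = 7 + 0 = 7, A[2][2] + B[2][1] = 1 + 7 = 8) = 5 (attained at k = 0)
  C[2][2] = min over k of (A[2][0] + B[0][2] = 7 + 1 = 8, A[2][1] + B[1][2] = 7 + 6 = 13, A[2][2] + B[2][2] = 1 + 10 = 11) = 8 (attained at k = 0)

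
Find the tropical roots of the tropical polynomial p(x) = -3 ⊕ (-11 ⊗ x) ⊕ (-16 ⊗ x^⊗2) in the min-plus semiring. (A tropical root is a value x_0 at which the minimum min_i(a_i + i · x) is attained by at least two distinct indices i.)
Roots: {5, 8}

Each tropical root is a break point of the lower envelope of the lines y = a_i + i · x (there are 3 lines, with slopes 0, 1, ..., 2). Only the lines that attain the minimum somewhere contribute to roots; other lines are dominated. Here the surviving (envelope) indices are i = 2, i = 1, i = 0.
Intersections between consecutive envelope lines give the roots: for adjacent envelope indices i < j the intersection is x = (a_i − a_j) / (j − i). Reading off the sorted break points: {5, 8}.
Verification: at each break x_0, at least two indices attain the minimum of min_i(a_i + i · x_0).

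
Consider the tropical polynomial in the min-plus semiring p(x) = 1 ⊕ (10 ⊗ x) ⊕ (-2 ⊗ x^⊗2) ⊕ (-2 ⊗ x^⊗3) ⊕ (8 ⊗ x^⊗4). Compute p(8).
p(8) = 1

A tropical monomial a ⊗ x^⊗i evaluates to a + i · x. Evaluating each term at x = 8:
  Term 0 contributes 1 + 0 · 8 = 1
  Term 1 contributes 10 + 1 · 8 = 18
  Term 2 contributes -2 + 2 · 8 = 14
  Term 3 contributes -2 + 3 · 8 = 22
  Term 4 contributes 8 + 4 · 8 = 40
p(8) = ⊕ of these = min[1, 18, 14, 22, 40] = 1.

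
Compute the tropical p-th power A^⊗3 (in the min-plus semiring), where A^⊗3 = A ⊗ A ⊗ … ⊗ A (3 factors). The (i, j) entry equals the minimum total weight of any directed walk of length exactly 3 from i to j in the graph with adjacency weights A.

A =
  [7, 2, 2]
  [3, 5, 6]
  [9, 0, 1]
A^⊗3 =
  [5, 3, 4]
  [8, 5, 6]
  [4, 2, 3]

Each entry (A^⊗3)_ij equals the minimum over all length-3 walks i = v_0 → v_1 → … → v_3 = j of Σ_t A[v_t][v_{t+1}]. For example, for (i, j) = (0, 2) we minimise over 9 possible intermediate vertex sequences; the minimum is 4, attained along the walk 0 → 2 → 2 → 2.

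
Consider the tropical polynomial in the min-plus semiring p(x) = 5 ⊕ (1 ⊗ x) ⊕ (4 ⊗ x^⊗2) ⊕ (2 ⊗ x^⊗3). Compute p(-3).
p(-3) = -7

A tropical monomial a ⊗ x^⊗i evaluates to a + i · x. Evaluating each term at x = -3:
  Term 0 contributes 5 + 0 · -3 = 5
  Term 1 contributes 1 + 1 · -3 = -2
  Term 2 contributes 4 + 2 · -3 = -2
  Term 3 contributes 2 + 3 · -3 = -7
p(-3) = ⊕ of these = min[5, -2, -2, -7] = -7.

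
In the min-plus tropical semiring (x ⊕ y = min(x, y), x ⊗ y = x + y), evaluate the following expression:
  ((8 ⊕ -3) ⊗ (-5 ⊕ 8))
((8 ⊕ -3) ⊗ (-5 ⊕ 8)) = -8

Expand innermost to outermost. Recall ⊕ takes the minimum of its arguments and ⊗ takes their sum. Working out the expression ((8 ⊕ -3) ⊗ (-5 ⊕ 8)) gives -8.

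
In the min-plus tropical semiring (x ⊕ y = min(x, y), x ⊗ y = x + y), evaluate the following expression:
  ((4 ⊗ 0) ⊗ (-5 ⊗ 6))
((4 ⊗ 0) ⊗ (-5 ⊗ 6)) = 5

Expand innermost to outermost. Recall ⊕ takes the minimum of its arguments and ⊗ takes their sum. Working out the expression ((4 ⊗ 0) ⊗ (-5 ⊗ 6)) gives 5.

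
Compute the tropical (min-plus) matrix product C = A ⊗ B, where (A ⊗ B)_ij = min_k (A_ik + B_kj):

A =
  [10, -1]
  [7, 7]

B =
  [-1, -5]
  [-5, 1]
A ⊗ B =
  [-6, 0]
  [2, 2]

Apply the min-plus product entry-by-entry:
  C[0][0] = min over k of (A[0][0] + B[0][0] = 10 + -1 = 9, A[0][1] + B[1][0] = -1 + -5 = -6) = -6 (attained at k = 1)
  C[0][1] = min over k of (A[0][0] + B[0][1] = 10 + -5 = 5, A[0][1] + B[1][1] = -1 + 1 = 0) = 0 (attained at k = 1)
  C[1][0] = min over k of (A[1][0] + B[0][0] = 7 + -1 = 6, A[1][1] + B[1][0] = 7 + -5 = 2) = 2 (attained at k = 1)
  C[1][1] = min over k of (A[1][0] + B[0][1] = 7 + -5 = 2, A[1][1] + B[1][1] = 7 + 1 = 8) = 2 (attained at k = 0)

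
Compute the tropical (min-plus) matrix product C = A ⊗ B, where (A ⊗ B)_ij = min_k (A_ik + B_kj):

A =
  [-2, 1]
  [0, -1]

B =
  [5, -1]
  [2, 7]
A ⊗ B =
  [3, -3]
  [1, -1]

Apply the min-plus product entry-by-entry:
  C[0][0] = min over k of (A[0][0] + B[0][0] = -2 + 5 = 3, A[0][1] + B[1][0] = 1 + 2 = 3) = 3 (attained at k = 0)
  C[0][1] = min over k of (A[0][0] + B[0][1] = -2 + -1 = -3, A[0][1] + B[1][1] = 1 + 7 = 8) = -3 (attained at k = 0)
  C[1][0] = min over k of (A[1][0] + B[0][0] = 0 + 5 = 5, A[1][1] + B[1][0] = -1 + 2 = 1) = 1 (attained at k = 1)
  C[1][1] = min over k of (A[1][0] + B[0][1] = 0 + -1 = -1, A[1][1] + B[1][1] = -1 + 7 = 6) = -1 (attained at k = 0)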